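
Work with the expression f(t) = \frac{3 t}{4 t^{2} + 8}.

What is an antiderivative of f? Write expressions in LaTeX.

An antiderivative is F(t) = \frac{3 \log{\left(t^{2} + 2 \right)}}{8}.

The substitution u = t^{2} + 2 works: f is exactly (dF/du)*(du/dt) for that inner function.
Check: d/dt[\frac{3 \log{\left(t^{2} + 2 \right)}}{8}] = \frac{3 t}{4 t^{2} + 8} = f(t).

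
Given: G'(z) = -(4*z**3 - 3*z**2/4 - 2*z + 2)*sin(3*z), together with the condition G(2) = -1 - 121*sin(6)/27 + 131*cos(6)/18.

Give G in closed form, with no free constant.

G(z) = 4*z**3*cos(3*z)/3 - 4*z**2*sin(3*z)/3 - z**2*cos(3*z)/4 + z*sin(3*z)/6 - 14*z*cos(3*z)/9 + 14*sin(3*z)/27 + 13*cos(3*z)/18 - 1

A first test for any G(z): its z-derivative must equal the given G'(z).
A general antiderivative is 4*z**3*cos(3*z)/3 - 4*z**2*sin(3*z)/3 - z**2*cos(3*z)/4 + z*sin(3*z)/6 - 14*z*cos(3*z)/9 + 14*sin(3*z)/27 + 13*cos(3*z)/18 + C.
The condition gives C = -1 - 121*sin(6)/27 + 131*cos(6)/18 - (-121*sin(6)/27 + 131*cos(6)/18) = -1.
So G(z) = 4*z**3*cos(3*z)/3 - 4*z**2*sin(3*z)/3 - z**2*cos(3*z)/4 + z*sin(3*z)/6 - 14*z*cos(3*z)/9 + 14*sin(3*z)/27 + 13*cos(3*z)/18 - 1.
Check: d/dz[4*z**3*cos(3*z)/3 - 4*z**2*sin(3*z)/3 - z**2*cos(3*z)/4 + z*sin(3*z)/6 - 14*z*cos(3*z)/9 + 14*sin(3*z)/27 + 13*cos(3*z)/18 - 1] = -4*z**3*sin(3*z) + 3*z**2*sin(3*z)/4 + 2*z*sin(3*z) - 2*sin(3*z), which equals G'(z).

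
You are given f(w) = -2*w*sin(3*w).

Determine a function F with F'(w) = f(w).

Recover f(w) by differentiating a candidate F(w); any mismatch rules it out.
Check: d/dw[2*w*cos(3*w)/3 - 2*sin(3*w)/9] = -2*w*sin(3*w) = f(w).

An antiderivative is F(w) = 2*w*cos(3*w)/3 - 2*sin(3*w)/9.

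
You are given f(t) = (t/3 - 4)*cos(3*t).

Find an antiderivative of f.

A first test for any F(t): its t-derivative must equal f(t) identically.
Check: d/dt[t*sin(3*t)/9 - 4*sin(3*t)/3 + cos(3*t)/27] = t*cos(3*t)/3 - 4*cos(3*t), which equals f(t).

An antiderivative is F(t) = t*sin(3*t)/9 - 4*sin(3*t)/3 + cos(3*t)/27.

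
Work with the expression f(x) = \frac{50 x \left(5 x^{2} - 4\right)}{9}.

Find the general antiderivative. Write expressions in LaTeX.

F(x) = \frac{5 \left(\frac{4}{3} - \frac{5 x^{2}}{3}\right)^{2}}{2} + C

f matches the chain-rule pattern g'(h)*h' with inner function h(x) = \frac{4}{3} - \frac{5 x^{2}}{3}; substituting u = h(x) collapses the integral.
Check: d/dx[\frac{5 \left(\frac{4}{3} - \frac{5 x^{2}}{3}\right)^{2}}{2}] = \frac{250 x^{3}}{9} - \frac{200 x}{9}, which equals f(x).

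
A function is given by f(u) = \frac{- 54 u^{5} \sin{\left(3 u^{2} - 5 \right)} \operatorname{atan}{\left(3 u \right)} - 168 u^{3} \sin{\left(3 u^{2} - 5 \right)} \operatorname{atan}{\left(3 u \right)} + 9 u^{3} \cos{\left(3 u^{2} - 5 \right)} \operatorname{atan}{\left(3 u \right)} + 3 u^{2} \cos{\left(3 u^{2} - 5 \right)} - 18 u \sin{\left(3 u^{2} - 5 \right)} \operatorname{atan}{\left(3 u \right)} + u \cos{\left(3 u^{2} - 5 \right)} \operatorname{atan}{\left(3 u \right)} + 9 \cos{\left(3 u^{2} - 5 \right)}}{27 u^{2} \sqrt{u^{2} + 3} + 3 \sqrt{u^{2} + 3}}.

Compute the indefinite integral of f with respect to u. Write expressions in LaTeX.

F(u) = \frac{\sqrt{u^{2} + 3} \cos{\left(3 u^{2} - 5 \right)} \operatorname{atan}{\left(3 u \right)}}{3} + C

A candidate is checked by its d/du: the result must match f(u).
Check: d/du[\frac{\sqrt{u^{2} + 3} \cos{\left(3 u^{2} - 5 \right)} \operatorname{atan}{\left(3 u \right)}}{3}] = \frac{- 54 u^{5} \sin{\left(3 u^{2} - 5 \right)} \operatorname{atan}{\left(3 u \right)} - 168 u^{3} \sin{\left(3 u^{2} - 5 \right)} \operatorname{atan}{\left(3 u \right)} + 9 u^{3} \cos{\left(3 u^{2} - 5 \right)} \operatorname{atan}{\left(3 u \right)} + 3 u^{2} \cos{\left(3 u^{2} - 5 \right)} - 18 u \sin{\left(3 u^{2} - 5 \right)} \operatorname{atan}{\left(3 u \right)} + u \cos{\left(3 u^{2} - 5 \right)} \operatorname{atan}{\left(3 u \right)} + 9 \cos{\left(3 u^{2} - 5 \right)}}{27 u^{2} \sqrt{u^{2} + 3} + 3 \sqrt{u^{2} + 3}} = f(u).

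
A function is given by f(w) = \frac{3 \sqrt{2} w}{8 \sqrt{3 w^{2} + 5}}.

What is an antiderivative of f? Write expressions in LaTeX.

An antiderivative is F(w) = \frac{\sqrt{\frac{3 w^{2}}{2} + \frac{5}{2}}}{4}.

f matches the chain-rule pattern g'(h)*h' with inner function h(w) = \frac{3 w^{2}}{2} + \frac{5}{2}; substituting u = h(w) collapses the integral.
Check: d/dw[\frac{\sqrt{\frac{3 w^{2}}{2} + \frac{5}{2}}}{4}] = \frac{3 \sqrt{2} w}{8 \sqrt{3 w^{2} + 5}} = f(w).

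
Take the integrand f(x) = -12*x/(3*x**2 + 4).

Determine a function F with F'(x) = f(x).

An antiderivative is F(x) = -2*log(x**2 + 4/3).

The substitution u = x**2 + 4/3 works: f is exactly (dF/du)*(du/dx) for that inner function.
Check: d/dx[-2*log(x**2 + 4/3)] = -12*x/(3*x**2 + 4) = f(x).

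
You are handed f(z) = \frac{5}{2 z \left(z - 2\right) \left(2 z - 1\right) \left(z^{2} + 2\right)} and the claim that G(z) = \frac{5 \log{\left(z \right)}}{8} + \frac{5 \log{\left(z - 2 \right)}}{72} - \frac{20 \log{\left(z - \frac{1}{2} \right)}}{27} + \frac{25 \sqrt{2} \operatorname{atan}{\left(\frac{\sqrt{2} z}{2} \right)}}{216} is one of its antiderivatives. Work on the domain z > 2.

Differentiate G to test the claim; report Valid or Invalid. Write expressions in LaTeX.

Invalid: d/dz[G] - f = - \frac{5 z}{108 z^{2} + 216}, which is not 0.

d/dz[G] = \frac{- 10 z^{4} + 25 z^{3} - 10 z^{2} + 270}{216 z^{5} - 540 z^{4} + 648 z^{3} - 1080 z^{2} + 432 z}
d/dz[G] - f(z) = - \frac{5 z}{108 z^{2} + 216} != 0.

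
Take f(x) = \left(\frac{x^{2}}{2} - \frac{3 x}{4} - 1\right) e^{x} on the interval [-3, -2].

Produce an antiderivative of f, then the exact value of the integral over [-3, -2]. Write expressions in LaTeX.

Recognize the product-rule pattern: f = u'v + uv' with u = \frac{x^{2}}{2} - \frac{7 x}{4} + \frac{3}{4}, v = e^{x}, so integration by parts undoes it.
F(x) = \frac{\left(x - 3\right) \left(2 x - 1\right) e^{x}}{4} is an antiderivative of f.
Check: d/dx[\frac{\left(x - 3\right) \left(2 x - 1\right) e^{x}}{4}] = \frac{x^{2} e^{x}}{2} - \frac{3 x e^{x}}{4} - e^{x}, which equals f(x).
F(-2) = \frac{25}{4 e^{2}}; F(-3) = \frac{21}{2 e^{3}}.
Integral = F(-2) - F(-3) = - \frac{21}{2 e^{3}} + \frac{25}{4 e^{2}}.

Antiderivative: F(x) = \frac{\left(x - 3\right) \left(2 x - 1\right) e^{x}}{4}; value = - \frac{21}{2 e^{3}} + \frac{25}{4 e^{2}}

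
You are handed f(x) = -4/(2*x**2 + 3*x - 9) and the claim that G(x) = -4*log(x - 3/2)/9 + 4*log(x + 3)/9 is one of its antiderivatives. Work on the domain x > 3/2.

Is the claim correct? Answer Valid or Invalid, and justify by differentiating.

d/dx[G] = -4/(2*x**2 + 3*x - 9)
This equals f(x) exactly, so the claim holds.

Valid - differentiating G returns exactly f.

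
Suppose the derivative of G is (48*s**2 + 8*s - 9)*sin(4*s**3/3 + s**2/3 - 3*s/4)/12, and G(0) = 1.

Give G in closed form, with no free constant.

G(s) = 2 - cos(4*s**3/3 + s**2/3 - 3*s/4)

The substitution u = 4*s**3/3 + s**2/3 - 3*s/4 works: G'(s) is exactly (dG/du)*(du/ds) for that inner function.
A general antiderivative is -cos(4*s**3/3 + s**2/3 - 3*s/4) + C.
The condition gives C = 1 - (-1) = 2.
So G(s) = 2 - cos(4*s**3/3 + s**2/3 - 3*s/4).
Check: d/ds[2 - cos(4*s**3/3 + s**2/3 - 3*s/4)] = 4*s**2*sin(4*s**3/3 + s**2/3 - 3*s/4) + 2*s*sin(4*s**3/3 + s**2/3 - 3*s/4)/3 - 3*sin(4*s**3/3 + s**2/3 - 3*s/4)/4, which equals G'(s).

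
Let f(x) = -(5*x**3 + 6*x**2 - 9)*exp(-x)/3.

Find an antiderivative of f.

Recognize the product-rule pattern: f = u'v + uv' with u = 5*x**3/3 + 7*x**2 + 14*x + 11, v = exp(-x), so integration by parts undoes it.
Check: d/dx[(5*x**3 + 21*x**2 + 42*x + 33)*exp(-x)/3] = (-5*x**3 - 6*x**2 + 9)*exp(-x)/3, which equals f(x).

An antiderivative is F(x) = (5*x**3 + 21*x**2 + 42*x + 33)*exp(-x)/3.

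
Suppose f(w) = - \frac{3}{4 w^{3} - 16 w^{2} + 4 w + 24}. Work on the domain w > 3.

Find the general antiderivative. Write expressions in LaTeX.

Factor the denominator (4 \left(w - 3\right) \left(w - 2\right) \left(w + 1\right)) and decompose: f = - \frac{1}{16 \left(w + 1\right)} + \frac{1}{4 \left(w - 2\right)} - \frac{3}{16 \left(w - 3\right)}; each piece integrates to a log, atan, or power term.
Check: d/dw[- \frac{3 \log{\left(w - 3 \right)}}{16} + \frac{\log{\left(w - 2 \right)}}{4} - \frac{\log{\left(w + 1 \right)}}{16}] = - \frac{3}{4 w^{3} - 16 w^{2} + 4 w + 24} = f(w).

F(w) = - \frac{3 \log{\left(w - 3 \right)}}{16} + \frac{\log{\left(w - 2 \right)}}{4} - \frac{\log{\left(w + 1 \right)}}{16} + C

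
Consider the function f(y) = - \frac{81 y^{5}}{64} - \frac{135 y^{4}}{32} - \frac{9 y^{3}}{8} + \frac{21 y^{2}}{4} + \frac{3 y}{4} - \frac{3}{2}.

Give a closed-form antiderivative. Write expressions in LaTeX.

f matches the chain-rule pattern g'(h)*h' with inner function h(y) = \frac{3 y^{2}}{4} + y - 1; substituting u = h(y) collapses the integral.
Check: d/dy[- \frac{27 y^{6}}{128} - \frac{27 y^{5}}{32} - \frac{9 y^{4}}{32} + \frac{7 y^{3}}{4} + \frac{3 y^{2}}{8} - \frac{3 y}{2}] = - \frac{81 y^{5}}{64} - \frac{135 y^{4}}{32} - \frac{9 y^{3}}{8} + \frac{21 y^{2}}{4} + \frac{3 y}{4} - \frac{3}{2} = f(y).

An antiderivative is F(y) = - \frac{27 y^{6}}{128} - \frac{27 y^{5}}{32} - \frac{9 y^{4}}{32} + \frac{7 y^{3}}{4} + \frac{3 y^{2}}{8} - \frac{3 y}{2}.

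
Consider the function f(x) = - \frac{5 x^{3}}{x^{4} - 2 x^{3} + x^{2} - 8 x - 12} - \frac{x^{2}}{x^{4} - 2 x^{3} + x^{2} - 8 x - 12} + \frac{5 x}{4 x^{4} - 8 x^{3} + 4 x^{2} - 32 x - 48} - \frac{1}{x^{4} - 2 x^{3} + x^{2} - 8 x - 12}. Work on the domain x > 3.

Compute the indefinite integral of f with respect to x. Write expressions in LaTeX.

F(x) = - \frac{565 \log{\left(x - 3 \right)}}{208} - \frac{7 \log{\left(x + 1 \right)}}{80} - \frac{571 \log{\left(x^{2} + 4 \right)}}{520} - \frac{191 \operatorname{atan}{\left(\frac{x}{2} \right)}}{130} + C

The denominator factors as 4 \left(x - 3\right) \left(x + 1\right) \left(x^{2} + 4\right); partial fractions split f into directly integrable pieces: - \frac{571 x + 764}{260 \left(x^{2} + 4\right)} - \frac{7}{80 \left(x + 1\right)} - \frac{565}{208 \left(x - 3\right)}.
Check: d/dx[- \frac{565 \log{\left(x - 3 \right)}}{208} - \frac{7 \log{\left(x + 1 \right)}}{80} - \frac{571 \log{\left(x^{2} + 4 \right)}}{520} - \frac{191 \operatorname{atan}{\left(\frac{x}{2} \right)}}{130}] = \frac{- 20 x^{3} - 4 x^{2} + 5 x - 4}{4 x^{4} - 8 x^{3} + 4 x^{2} - 32 x - 48}, which equals f(x).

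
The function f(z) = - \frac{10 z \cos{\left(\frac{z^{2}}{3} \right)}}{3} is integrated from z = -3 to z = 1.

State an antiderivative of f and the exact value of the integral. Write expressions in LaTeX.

Antiderivative: F(z) = - 5 \sin{\left(\frac{z^{2}}{3} \right)}; value = - 5 \sin{\left(\frac{1}{3} \right)} + 5 \sin{\left(3 \right)}

f matches the chain-rule pattern g'(h)*h' with inner function h(z) = \frac{z^{2}}{3}; substituting u = h(z) collapses the integral.
F(z) = - 5 \sin{\left(\frac{z^{2}}{3} \right)} is an antiderivative of f.
Check: d/dz[- 5 \sin{\left(\frac{z^{2}}{3} \right)}] = - \frac{10 z \cos{\left(\frac{z^{2}}{3} \right)}}{3} = f(z).
F(1) = - 5 \sin{\left(\frac{1}{3} \right)}; F(-3) = - 5 \sin{\left(3 \right)}.
Integral = F(1) - F(-3) = - 5 \sin{\left(\frac{1}{3} \right)} + 5 \sin{\left(3 \right)}.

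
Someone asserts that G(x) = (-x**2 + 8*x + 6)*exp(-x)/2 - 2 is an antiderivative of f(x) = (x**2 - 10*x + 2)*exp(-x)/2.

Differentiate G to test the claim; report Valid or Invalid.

Valid. The derivative of G reproduces f.

d/dx[G] = (x**2 - 10*x + 2)*exp(-x)/2
This equals f(x) exactly, so the claim holds.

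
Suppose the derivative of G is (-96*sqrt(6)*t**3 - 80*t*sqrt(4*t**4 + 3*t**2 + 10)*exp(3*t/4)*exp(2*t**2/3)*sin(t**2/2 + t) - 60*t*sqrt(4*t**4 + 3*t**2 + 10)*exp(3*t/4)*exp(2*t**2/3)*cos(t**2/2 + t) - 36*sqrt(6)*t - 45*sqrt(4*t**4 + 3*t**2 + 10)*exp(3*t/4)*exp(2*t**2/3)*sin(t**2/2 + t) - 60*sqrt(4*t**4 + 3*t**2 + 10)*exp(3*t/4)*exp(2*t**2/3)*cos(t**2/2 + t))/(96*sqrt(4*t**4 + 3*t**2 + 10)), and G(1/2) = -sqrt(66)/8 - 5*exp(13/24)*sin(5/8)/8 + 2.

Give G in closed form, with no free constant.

Whatever form G(t) takes, its d/dt must return the stated G'(t).
A general antiderivative is -3*sqrt(2*t**4/3 + t**2/2 + 5/3)/4 - 5*exp(2*t**2/3 + 3*t/4)*sin(t**2/2 + t)/8 + C.
The condition gives C = -sqrt(66)/8 - 5*exp(13/24)*sin(5/8)/8 + 2 - (-sqrt(66)/8 - 5*exp(13/24)*sin(5/8)/8) = 2.
So G(t) = -(sqrt(6)*sqrt(4*t**4 + 3*t**2 + 10) + 5*exp(3*t/4)*exp(2*t**2/3)*sin(t**2/2 + t) - 16)/8.
Check: d/dt[-(sqrt(6)*sqrt(4*t**4 + 3*t**2 + 10) + 5*exp(3*t/4)*exp(2*t**2/3)*sin(t**2/2 + t) - 16)/8] = (-96*sqrt(6)*t**3 - 80*t*sqrt(4*t**4 + 3*t**2 + 10)*exp(3*t/4)*exp(2*t**2/3)*sin(t**2/2 + t) - 60*t*sqrt(4*t**4 + 3*t**2 + 10)*exp(3*t/4)*exp(2*t**2/3)*cos(t**2/2 + t) - 36*sqrt(6)*t - 45*sqrt(4*t**4 + 3*t**2 + 10)*exp(3*t/4)*exp(2*t**2/3)*sin(t**2/2 + t) - 60*sqrt(4*t**4 + 3*t**2 + 10)*exp(3*t/4)*exp(2*t**2/3)*cos(t**2/2 + t))/(96*sqrt(4*t**4 + 3*t**2 + 10)) = G'(t).

G(t) = -(sqrt(6)*sqrt(4*t**4 + 3*t**2 + 10) + 5*exp(3*t/4)*exp(2*t**2/3)*sin(t**2/2 + t) - 16)/8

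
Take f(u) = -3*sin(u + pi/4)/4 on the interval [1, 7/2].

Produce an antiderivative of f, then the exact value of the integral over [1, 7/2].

For F(u) to be correct the identity F'(u) - f(u) = 0 must hold.
F(u) = 3*cos(u + pi/4)/4 is an antiderivative of f.
Check: d/du[3*cos(u + pi/4)/4] = -3*sin(u + pi/4)/4 = f(u).
F(7/2) = 3*cos(pi/4 + 7/2)/4; F(1) = 3*cos(pi/4 + 1)/4.
Integral = F(7/2) - F(1) = 3*cos(pi/4 + 7/2)/4 - 3*cos(pi/4 + 1)/4.

Antiderivative: F(u) = 3*cos(u + pi/4)/4; value = 3*cos(pi/4 + 7/2)/4 - 3*cos(pi/4 + 1)/4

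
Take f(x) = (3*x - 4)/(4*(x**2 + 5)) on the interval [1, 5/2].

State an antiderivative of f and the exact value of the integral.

Antiderivative: F(x) = -(-15*log(x**2 + 5) + 8*sqrt(5)*atan(sqrt(5)*x/5))/40; value = -3*log(6)/8 - sqrt(5)*atan(sqrt(5)/2)/5 + sqrt(5)*atan(sqrt(5)/5)/5 + 3*log(45/4)/8

For F(x) to be correct the identity F'(x) - f(x) = 0 must hold.
F(x) = -(-15*log(x**2 + 5) + 8*sqrt(5)*atan(sqrt(5)*x/5))/40 is an antiderivative of f.
Check: d/dx[-(-15*log(x**2 + 5) + 8*sqrt(5)*atan(sqrt(5)*x/5))/40] = (3*x - 4)/(4*x**2 + 20), which equals f(x).
F(5/2) = -sqrt(5)*atan(sqrt(5)/2)/5 + 3*log(45/4)/8; F(1) = -sqrt(5)*atan(sqrt(5)/5)/5 + 3*log(6)/8.
Integral = F(5/2) - F(1) = -3*log(6)/8 - sqrt(5)*atan(sqrt(5)/2)/5 + sqrt(5)*atan(sqrt(5)/5)/5 + 3*log(45/4)/8.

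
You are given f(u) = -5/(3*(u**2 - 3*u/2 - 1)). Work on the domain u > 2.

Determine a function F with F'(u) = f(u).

An antiderivative is F(u) = -2*log(u - 2)/3 + 2*log(u + 1/2)/3.

Factor the denominator (3*(u - 2)*(2*u + 1)) and decompose: f = 4/(3*(2*u + 1)) - 2/(3*(u - 2)); each piece integrates to a log, atan, or power term.
Check: d/du[-2*log(u - 2)/3 + 2*log(u + 1/2)/3] = -10/(6*u**2 - 9*u - 6), which equals f(u).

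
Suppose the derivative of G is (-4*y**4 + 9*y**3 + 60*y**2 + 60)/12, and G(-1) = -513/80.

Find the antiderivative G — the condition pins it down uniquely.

G(y) = -y*(16*y**4 - 45*y**3 - 400*y**2 - 1200)/240

A candidate passes only if d/dy[G] lands on the given G'(y) exactly.
A general antiderivative is -y**5/15 + 3*y**4/16 + 5*y**3/3 + 5*y + C.
The condition gives C = -513/80 - (-513/80) = 0.
So G(y) = -y*(16*y**4 - 45*y**3 - 400*y**2 - 1200)/240.
Check: d/dy[-y*(16*y**4 - 45*y**3 - 400*y**2 - 1200)/240] = -y**4/3 + 3*y**3/4 + 5*y**2 + 5, which equals G'(y).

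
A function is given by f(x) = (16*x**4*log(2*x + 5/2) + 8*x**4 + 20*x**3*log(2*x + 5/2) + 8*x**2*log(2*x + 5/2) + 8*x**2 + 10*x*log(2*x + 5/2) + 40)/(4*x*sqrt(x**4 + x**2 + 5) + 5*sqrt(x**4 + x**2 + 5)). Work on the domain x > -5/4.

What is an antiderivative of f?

An antiderivative is F(x) = 2*sqrt(x**4 + x**2 + 5)*log(2*x + 5/2).

Recognize the product-rule pattern: f = u'v + uv' with u = 2*sqrt(x**4 + x**2 + 5), v = log(2*x + 5/2), so integration by parts undoes it.
Check: d/dx[2*sqrt(x**4 + x**2 + 5)*log(2*x + 5/2)] = (16*x**4*log(2*x + 5/2) + 8*x**4 + 20*x**3*log(2*x + 5/2) + 8*x**2*log(2*x + 5/2) + 8*x**2 + 10*x*log(2*x + 5/2) + 40)/(4*x*sqrt(x**4 + x**2 + 5) + 5*sqrt(x**4 + x**2 + 5)) = f(x).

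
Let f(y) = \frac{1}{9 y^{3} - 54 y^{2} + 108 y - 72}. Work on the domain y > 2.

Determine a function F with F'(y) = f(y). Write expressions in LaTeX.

An antiderivative is F(y) = - \frac{1}{18 y^{2} - 72 y + 72}.

Any candidate F(y) must reproduce f(y) exactly when differentiated.
Check: d/dy[- \frac{1}{18 y^{2} - 72 y + 72}] = \frac{1}{9 y^{3} - 54 y^{2} + 108 y - 72} = f(y).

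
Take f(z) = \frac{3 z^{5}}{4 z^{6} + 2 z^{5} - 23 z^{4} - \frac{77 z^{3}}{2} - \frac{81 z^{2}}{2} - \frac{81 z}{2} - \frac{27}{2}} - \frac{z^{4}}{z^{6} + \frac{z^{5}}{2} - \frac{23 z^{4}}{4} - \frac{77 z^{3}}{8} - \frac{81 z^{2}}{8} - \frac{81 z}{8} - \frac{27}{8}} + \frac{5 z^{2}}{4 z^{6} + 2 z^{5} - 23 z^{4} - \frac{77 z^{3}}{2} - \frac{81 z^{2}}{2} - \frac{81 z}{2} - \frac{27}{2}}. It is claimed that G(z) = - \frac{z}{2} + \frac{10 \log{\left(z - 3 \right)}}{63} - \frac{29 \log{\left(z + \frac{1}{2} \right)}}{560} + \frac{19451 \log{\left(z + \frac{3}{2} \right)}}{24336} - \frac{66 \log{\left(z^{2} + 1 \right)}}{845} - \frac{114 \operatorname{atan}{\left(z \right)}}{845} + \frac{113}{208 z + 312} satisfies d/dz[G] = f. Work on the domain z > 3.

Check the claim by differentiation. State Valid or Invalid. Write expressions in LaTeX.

Invalid: d/dz[G] - f = - \frac{1}{2}, which is not 0.

d/dz[G] = \frac{- 8 z^{6} + 8 z^{5} + 30 z^{4} + 77 z^{3} + 101 z^{2} + 81 z + 27}{16 z^{6} + 8 z^{5} - 92 z^{4} - 154 z^{3} - 162 z^{2} - 162 z - 54}
d/dz[G] - f(z) = - \frac{1}{2} != 0.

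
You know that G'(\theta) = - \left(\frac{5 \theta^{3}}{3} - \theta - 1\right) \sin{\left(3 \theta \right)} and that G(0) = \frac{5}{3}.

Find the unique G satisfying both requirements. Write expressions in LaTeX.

G(\theta) = \frac{5 \theta^{3} \cos{\left(3 \theta \right)}}{9} - \frac{5 \theta^{2} \sin{\left(3 \theta \right)}}{9} - \frac{19 \theta \cos{\left(3 \theta \right)}}{27} + \frac{19 \sin{\left(3 \theta \right)}}{81} - \frac{\cos{\left(3 \theta \right)}}{3} + 2

Any candidate G(\theta) must reproduce the stated G'(\theta) exactly.
A general antiderivative is \frac{5 \theta^{3} \cos{\left(3 \theta \right)}}{9} - \frac{5 \theta^{2} \sin{\left(3 \theta \right)}}{9} - \frac{19 \theta \cos{\left(3 \theta \right)}}{27} + \frac{19 \sin{\left(3 \theta \right)}}{81} - \frac{\cos{\left(3 \theta \right)}}{3} + C.
The condition gives C = \frac{5}{3} - (- \frac{1}{3}) = 2.
So G(\theta) = \frac{5 \theta^{3} \cos{\left(3 \theta \right)}}{9} - \frac{5 \theta^{2} \sin{\left(3 \theta \right)}}{9} - \frac{19 \theta \cos{\left(3 \theta \right)}}{27} + \frac{19 \sin{\left(3 \theta \right)}}{81} - \frac{\cos{\left(3 \theta \right)}}{3} + 2.
Check: d/d\theta[\frac{5 \theta^{3} \cos{\left(3 \theta \right)}}{9} - \frac{5 \theta^{2} \sin{\left(3 \theta \right)}}{9} - \frac{19 \theta \cos{\left(3 \theta \right)}}{27} + \frac{19 \sin{\left(3 \theta \right)}}{81} - \frac{\cos{\left(3 \theta \right)}}{3} + 2] = - \frac{5 \theta^{3} \sin{\left(3 \theta \right)}}{3} + \theta \sin{\left(3 \theta \right)} + \sin{\left(3 \theta \right)}, which equals G'(\theta).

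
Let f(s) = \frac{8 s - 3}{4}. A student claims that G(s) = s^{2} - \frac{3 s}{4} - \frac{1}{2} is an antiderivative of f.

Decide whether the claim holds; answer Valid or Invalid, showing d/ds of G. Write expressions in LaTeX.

d/ds[G] = 2 s - \frac{3}{4}
This equals f(s) exactly, so the claim holds.

Valid - differentiating G returns exactly f.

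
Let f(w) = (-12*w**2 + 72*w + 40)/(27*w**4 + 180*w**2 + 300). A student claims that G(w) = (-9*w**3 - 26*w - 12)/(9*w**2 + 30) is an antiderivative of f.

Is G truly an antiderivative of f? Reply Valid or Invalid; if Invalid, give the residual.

Invalid: d/dw[G] - f = -1, which is not 0.

d/dw[G] = (-27*w**4 - 192*w**2 + 72*w - 260)/(27*w**4 + 180*w**2 + 300)
d/dw[G] - f(w) = -1 != 0.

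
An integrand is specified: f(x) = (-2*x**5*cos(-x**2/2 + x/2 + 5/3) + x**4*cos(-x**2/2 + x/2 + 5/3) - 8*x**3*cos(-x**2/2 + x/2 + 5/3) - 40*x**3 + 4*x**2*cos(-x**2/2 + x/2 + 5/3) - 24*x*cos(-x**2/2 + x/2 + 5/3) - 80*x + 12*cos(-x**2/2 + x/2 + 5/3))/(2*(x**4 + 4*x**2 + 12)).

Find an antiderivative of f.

An antiderivative is F(x) = -5*log(x**4/2 + 2*x**2 + 6) + sin(-x**2/2 + x/2 + 5/3).

A first test for any F(x): its x-derivative must equal f(x) identically.
Check: d/dx[-5*log(x**4/2 + 2*x**2 + 6) + sin(-x**2/2 + x/2 + 5/3)] = (-2*x**5*cos(-x**2/2 + x/2 + 5/3) + x**4*cos(-x**2/2 + x/2 + 5/3) - 8*x**3*cos(-x**2/2 + x/2 + 5/3) - 40*x**3 + 4*x**2*cos(-x**2/2 + x/2 + 5/3) - 24*x*cos(-x**2/2 + x/2 + 5/3) - 80*x + 12*cos(-x**2/2 + x/2 + 5/3))/(2*x**4 + 8*x**2 + 24), which equals f(x).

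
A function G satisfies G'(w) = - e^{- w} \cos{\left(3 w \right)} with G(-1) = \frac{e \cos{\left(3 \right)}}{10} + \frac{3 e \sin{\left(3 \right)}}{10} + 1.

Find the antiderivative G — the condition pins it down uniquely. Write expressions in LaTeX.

G(w) = 1 - \frac{3 e^{- w} \sin{\left(3 w \right)}}{10} + \frac{e^{- w} \cos{\left(3 w \right)}}{10}

Differentiate the proposed G(w) back; it has to land on the given G'(w).
A general antiderivative is - \frac{3 e^{- w} \sin{\left(3 w \right)}}{10} + \frac{e^{- w} \cos{\left(3 w \right)}}{10} + C.
The condition gives C = \frac{e \cos{\left(3 \right)}}{10} + \frac{3 e \sin{\left(3 \right)}}{10} + 1 - (\frac{e \cos{\left(3 \right)}}{10} + \frac{3 e \sin{\left(3 \right)}}{10}) = 1.
So G(w) = 1 - \frac{3 e^{- w} \sin{\left(3 w \right)}}{10} + \frac{e^{- w} \cos{\left(3 w \right)}}{10}.
Check: d/dw[1 - \frac{3 e^{- w} \sin{\left(3 w \right)}}{10} + \frac{e^{- w} \cos{\left(3 w \right)}}{10}] = - e^{- w} \cos{\left(3 w \right)} = G'(w).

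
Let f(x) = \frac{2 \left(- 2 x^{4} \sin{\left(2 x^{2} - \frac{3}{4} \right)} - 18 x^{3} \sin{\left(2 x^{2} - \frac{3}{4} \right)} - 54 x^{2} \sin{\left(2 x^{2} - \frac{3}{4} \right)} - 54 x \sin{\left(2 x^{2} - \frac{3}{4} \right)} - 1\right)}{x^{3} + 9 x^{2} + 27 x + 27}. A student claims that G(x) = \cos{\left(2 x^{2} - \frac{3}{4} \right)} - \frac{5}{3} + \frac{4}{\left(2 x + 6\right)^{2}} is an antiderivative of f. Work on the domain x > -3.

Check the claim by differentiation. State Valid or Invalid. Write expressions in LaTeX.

d/dx[G] = \frac{- 4 x^{4} \sin{\left(2 x^{2} - \frac{3}{4} \right)} - 36 x^{3} \sin{\left(2 x^{2} - \frac{3}{4} \right)} - 108 x^{2} \sin{\left(2 x^{2} - \frac{3}{4} \right)} - 108 x \sin{\left(2 x^{2} - \frac{3}{4} \right)} - 2}{x^{3} + 9 x^{2} + 27 x + 27}
This equals f(x) exactly, so the claim holds.

Valid - differentiating G returns exactly f.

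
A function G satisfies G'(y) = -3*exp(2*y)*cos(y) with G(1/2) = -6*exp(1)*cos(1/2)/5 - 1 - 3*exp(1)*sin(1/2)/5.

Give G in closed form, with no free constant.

The proposed G(y) is checked by its d/dy: the result must match the given G'(y).
A general antiderivative is -3*exp(2*y)*sin(y)/5 - 6*exp(2*y)*cos(y)/5 + C.
The condition gives C = -6*exp(1)*cos(1/2)/5 - 1 - 3*exp(1)*sin(1/2)/5 - (-6*exp(1)*cos(1/2)/5 - 3*exp(1)*sin(1/2)/5) = -1.
So G(y) = -(3*exp(2*y)*sin(y) + 6*exp(2*y)*cos(y) + 5)/5.
Check: d/dy[-(3*exp(2*y)*sin(y) + 6*exp(2*y)*cos(y) + 5)/5] = -3*exp(2*y)*cos(y) = G'(y).

G(y) = -(3*exp(2*y)*sin(y) + 6*exp(2*y)*cos(y) + 5)/5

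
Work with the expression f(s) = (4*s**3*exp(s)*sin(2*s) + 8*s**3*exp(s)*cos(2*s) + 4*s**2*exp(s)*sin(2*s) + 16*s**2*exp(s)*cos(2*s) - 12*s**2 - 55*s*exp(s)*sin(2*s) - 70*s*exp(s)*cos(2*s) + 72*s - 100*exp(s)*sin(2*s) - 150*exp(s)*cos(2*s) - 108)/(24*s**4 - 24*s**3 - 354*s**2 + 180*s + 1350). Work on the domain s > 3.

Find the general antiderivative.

F(s) = 1/(2*s + 5) + exp(s)*sin(2*s)/(6*(s - 3)) + C

A first test for any F(s): its s-derivative must equal f(s) identically.
Check: d/ds[1/(2*s + 5) + exp(s)*sin(2*s)/(6*(s - 3))] = (4*s**3*exp(s)*sin(2*s) + 8*s**3*exp(s)*cos(2*s) + 4*s**2*exp(s)*sin(2*s) + 16*s**2*exp(s)*cos(2*s) - 12*s**2 - 55*s*exp(s)*sin(2*s) - 70*s*exp(s)*cos(2*s) + 72*s - 100*exp(s)*sin(2*s) - 150*exp(s)*cos(2*s) - 108)/(24*s**4 - 24*s**3 - 354*s**2 + 180*s + 1350) = f(s).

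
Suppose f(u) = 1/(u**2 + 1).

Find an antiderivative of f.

An antiderivative is F(u) = atan(u).

Since d/du undoes antidifferentiation here, F'(u) = f(u) is required of F(u).
Check: d/du[atan(u)] = 1/(u**2 + 1) = f(u).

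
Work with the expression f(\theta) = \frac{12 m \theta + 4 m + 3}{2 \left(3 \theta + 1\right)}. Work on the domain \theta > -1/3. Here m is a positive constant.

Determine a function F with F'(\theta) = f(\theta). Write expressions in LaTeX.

An antiderivative is F(\theta) = 2 m \theta + \frac{\log{\left(3 \theta + 1 \right)}}{2}.

Whatever form F(\theta) takes, F'(\theta) = f(\theta) is non-negotiable.
Check: d/d\theta[2 m \theta + \frac{\log{\left(3 \theta + 1 \right)}}{2}] = \frac{12 m \theta + 4 m + 3}{6 \theta + 2}, which equals f(\theta).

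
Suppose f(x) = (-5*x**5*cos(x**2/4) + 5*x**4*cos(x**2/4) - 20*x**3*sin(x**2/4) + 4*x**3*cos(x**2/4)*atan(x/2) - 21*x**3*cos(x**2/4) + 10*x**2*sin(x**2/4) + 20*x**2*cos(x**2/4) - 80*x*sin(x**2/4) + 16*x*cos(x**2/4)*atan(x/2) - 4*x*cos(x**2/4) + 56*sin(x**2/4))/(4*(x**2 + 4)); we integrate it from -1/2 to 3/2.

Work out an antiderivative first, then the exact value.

Antiderivative: F(x) = -5*x**2*sin(x**2/4)/2 + 5*x*sin(x**2/4)/2 + 2*sin(x**2/4)*atan(x/2) - sin(x**2/4)/2; value = -19*sin(9/16)/8 + 2*sin(1/16)*atan(1/4) + 19*sin(1/16)/8 + 2*sin(9/16)*atan(3/4)

f has the shape u'v + uv' for u = -5*x**2/2 + 5*x/2 + 2*atan(x/2) - 1/2 and v = sin(x**2/4) — it is the derivative of the product u*v.
F(x) = -5*x**2*sin(x**2/4)/2 + 5*x*sin(x**2/4)/2 + 2*sin(x**2/4)*atan(x/2) - sin(x**2/4)/2 is an antiderivative of f.
Check: d/dx[-5*x**2*sin(x**2/4)/2 + 5*x*sin(x**2/4)/2 + 2*sin(x**2/4)*atan(x/2) - sin(x**2/4)/2] = (-5*x**5*cos(x**2/4) + 5*x**4*cos(x**2/4) - 20*x**3*sin(x**2/4) + 4*x**3*cos(x**2/4)*atan(x/2) - 21*x**3*cos(x**2/4) + 10*x**2*sin(x**2/4) + 20*x**2*cos(x**2/4) - 80*x*sin(x**2/4) + 16*x*cos(x**2/4)*atan(x/2) - 4*x*cos(x**2/4) + 56*sin(x**2/4))/(4*x**2 + 16), which equals f(x).
F(3/2) = -19*sin(9/16)/8 + 2*sin(9/16)*atan(3/4); F(-1/2) = -19*sin(1/16)/8 - 2*sin(1/16)*atan(1/4).
Integral = F(3/2) - F(-1/2) = -19*sin(9/16)/8 + 2*sin(1/16)*atan(1/4) + 19*sin(1/16)/8 + 2*sin(9/16)*atan(3/4).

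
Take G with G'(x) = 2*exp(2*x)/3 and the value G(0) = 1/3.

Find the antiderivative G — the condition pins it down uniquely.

A candidate passes only if d/dx[G] lands on the given G'(x) exactly.
A general antiderivative is exp(2*x)/3 + C.
The condition gives C = 1/3 - (1/3) = 0.
So G(x) = exp(2*x)/3.
Check: d/dx[exp(2*x)/3] = 2*exp(2*x)/3 = G'(x).

G(x) = exp(2*x)/3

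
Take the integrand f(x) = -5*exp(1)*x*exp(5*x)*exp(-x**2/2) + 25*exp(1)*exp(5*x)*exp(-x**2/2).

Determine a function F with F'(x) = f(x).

The substitution u = -x**2/2 + 5*x + 1 works: f is exactly (dF/du)*(du/dx) for that inner function.
Check: d/dx[5*exp(1)*exp(5*x)*exp(-x**2/2)] = (-5*exp(1)*x*exp(5*x) + 25*exp(1)*exp(5*x))*exp(-x**2/2), which equals f(x).

An antiderivative is F(x) = 5*exp(1)*exp(5*x)*exp(-x**2/2).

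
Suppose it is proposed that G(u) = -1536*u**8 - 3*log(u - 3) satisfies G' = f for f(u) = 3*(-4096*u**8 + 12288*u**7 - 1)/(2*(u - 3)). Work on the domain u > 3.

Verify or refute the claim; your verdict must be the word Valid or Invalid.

d/du[G] = (-12288*u**8 + 36864*u**7 - 3)/(u - 3)
d/du[G] - f(u) = (-12288*u**8 + 36864*u**7 - 3)/(2*u - 6) != 0.

Invalid: d/du[G] - f = (-12288*u**8 + 36864*u**7 - 3)/(2*u - 6), which is not 0.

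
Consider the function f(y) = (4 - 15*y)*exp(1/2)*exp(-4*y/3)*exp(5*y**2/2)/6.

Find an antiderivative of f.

f matches the chain-rule pattern g'(h)*h' with inner function h(y) = 5*y**2/2 - 4*y/3 + 1/2; substituting u = h(y) collapses the integral.
Check: d/dy[-exp(1/2)*exp(-4*y/3)*exp(5*y**2/2)/2] = (-15*y*exp(1/2)*exp(5*y**2/2) + 4*exp(1/2)*exp(5*y**2/2))*exp(-4*y/3)/6, which equals f(y).

An antiderivative is F(y) = -exp(1/2)*exp(-4*y/3)*exp(5*y**2/2)/2.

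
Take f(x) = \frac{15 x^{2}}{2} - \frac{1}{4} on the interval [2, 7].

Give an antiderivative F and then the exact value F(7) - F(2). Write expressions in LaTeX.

Recover f(x) by differentiating a candidate F(x); any mismatch rules it out.
F(x) = \frac{10 x^{3} - x - 3}{4} is an antiderivative of f.
Check: d/dx[\frac{10 x^{3} - x - 3}{4}] = \frac{15 x^{2}}{2} - \frac{1}{4} = f(x).
F(7) = 855; F(2) = \frac{75}{4}.
Integral = F(7) - F(2) = \frac{3345}{4}.

Antiderivative: F(x) = \frac{10 x^{3} - x - 3}{4}; value = \frac{3345}{4}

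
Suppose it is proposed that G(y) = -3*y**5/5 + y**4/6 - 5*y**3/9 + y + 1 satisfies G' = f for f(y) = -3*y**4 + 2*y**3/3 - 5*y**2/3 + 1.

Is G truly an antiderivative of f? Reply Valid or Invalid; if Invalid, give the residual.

d/dy[G] = -3*y**4 + 2*y**3/3 - 5*y**2/3 + 1
This equals f(y) exactly, so the claim holds.

Valid - the claim checks out under differentiation.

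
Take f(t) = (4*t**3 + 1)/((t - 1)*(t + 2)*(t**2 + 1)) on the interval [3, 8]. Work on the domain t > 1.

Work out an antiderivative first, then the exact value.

Factor the denominator ((t - 1)*(t + 2)*(t**2 + 1)) and decompose: f = (11*t - 7)/(10*(t**2 + 1)) + 31/(15*(t + 2)) + 5/(6*(t - 1)); each piece integrates to a log, atan, or power term.
F(t) = 5*log(t - 1)/6 + 31*log(t + 2)/15 + 11*log(t**2 + 1)/20 - 7*atan(t)/10 is an antiderivative of f.
Check: d/dt[5*log(t - 1)/6 + 31*log(t + 2)/15 + 11*log(t**2 + 1)/20 - 7*atan(t)/10] = (4*t**3 + 1)/(t**4 + t**3 - t**2 + t - 2), which equals f(t).
F(8) = -7*atan(8)/10 + 5*log(7)/6 + 11*log(65)/20 + 31*log(10)/15; F(3) = -7*atan(3)/10 + 5*log(2)/6 + 11*log(10)/20 + 31*log(5)/15.
Integral = F(8) - F(3) = -31*log(5)/15 - 7*atan(8)/10 - 5*log(2)/6 + 7*atan(3)/10 + 5*log(7)/6 + 11*log(65)/20 + 91*log(10)/60.

Antiderivative: F(t) = 5*log(t - 1)/6 + 31*log(t + 2)/15 + 11*log(t**2 + 1)/20 - 7*atan(t)/10; value = -31*log(5)/15 - 7*atan(8)/10 - 5*log(2)/6 + 7*atan(3)/10 + 5*log(7)/6 + 11*log(65)/20 + 91*log(10)/60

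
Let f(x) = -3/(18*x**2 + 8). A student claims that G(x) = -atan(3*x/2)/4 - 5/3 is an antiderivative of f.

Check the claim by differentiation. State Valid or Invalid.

d/dx[G] = -3/(18*x**2 + 8)
This equals f(x) exactly, so the claim holds.

Valid. The derivative of G reproduces f.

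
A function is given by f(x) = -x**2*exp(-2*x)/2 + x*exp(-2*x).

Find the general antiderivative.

Recognize the product-rule pattern: f = u'v + uv' with u = x**2/4 - x/4 - 1/8, v = exp(-2*x), so integration by parts undoes it.
Check: d/dx[(2*x**2 - 2*x - 1)*exp(-2*x)/8] = (-x**2 + 2*x)*exp(-2*x)/2, which equals f(x).

F(x) = (2*x**2 - 2*x - 1)*exp(-2*x)/8 + C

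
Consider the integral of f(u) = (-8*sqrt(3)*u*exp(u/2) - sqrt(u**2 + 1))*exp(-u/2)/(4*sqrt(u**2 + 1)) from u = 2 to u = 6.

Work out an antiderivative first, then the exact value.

Antiderivative: F(u) = (-4*sqrt(3)*sqrt(u**2 + 1)*exp(u/2) + 1)*exp(-u/2)/2; value = -2*sqrt(111) - exp(-1)/2 + exp(-3)/2 + 2*sqrt(15)

A candidate is checked by its d/du: the result must match f(u).
F(u) = (-4*sqrt(3)*sqrt(u**2 + 1)*exp(u/2) + 1)*exp(-u/2)/2 is an antiderivative of f.
Check: d/du[(-4*sqrt(3)*sqrt(u**2 + 1)*exp(u/2) + 1)*exp(-u/2)/2] = (-8*sqrt(3)*u*exp(u/2) - sqrt(u**2 + 1))*exp(-u/2)/(4*sqrt(u**2 + 1)) = f(u).
F(6) = -2*sqrt(111) + exp(-3)/2; F(2) = -2*sqrt(15) + exp(-1)/2.
Integral = F(6) - F(2) = -2*sqrt(111) - exp(-1)/2 + exp(-3)/2 + 2*sqrt(15).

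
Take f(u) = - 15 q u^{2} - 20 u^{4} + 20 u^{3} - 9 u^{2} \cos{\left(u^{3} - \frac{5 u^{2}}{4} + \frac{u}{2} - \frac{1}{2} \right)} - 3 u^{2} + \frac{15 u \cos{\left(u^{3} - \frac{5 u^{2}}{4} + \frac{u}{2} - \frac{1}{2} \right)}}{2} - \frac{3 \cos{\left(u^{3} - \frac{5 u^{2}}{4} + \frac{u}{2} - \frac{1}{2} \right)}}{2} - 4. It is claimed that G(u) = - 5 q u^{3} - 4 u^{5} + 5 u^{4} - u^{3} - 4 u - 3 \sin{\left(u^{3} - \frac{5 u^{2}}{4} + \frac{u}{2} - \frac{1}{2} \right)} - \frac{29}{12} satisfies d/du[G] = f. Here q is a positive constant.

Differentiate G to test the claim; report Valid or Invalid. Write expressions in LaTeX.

Valid - the claim checks out under differentiation.

d/du[G] = - 15 q u^{2} - 20 u^{4} + 20 u^{3} - 9 u^{2} \cos{\left(u^{3} - \frac{5 u^{2}}{4} + \frac{u}{2} - \frac{1}{2} \right)} - 3 u^{2} + \frac{15 u \cos{\left(u^{3} - \frac{5 u^{2}}{4} + \frac{u}{2} - \frac{1}{2} \right)}}{2} - \frac{3 \cos{\left(u^{3} - \frac{5 u^{2}}{4} + \frac{u}{2} - \frac{1}{2} \right)}}{2} - 4
This equals f(u) exactly, so the claim holds.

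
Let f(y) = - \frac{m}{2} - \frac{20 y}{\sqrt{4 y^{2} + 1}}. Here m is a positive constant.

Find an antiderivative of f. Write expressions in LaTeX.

For F(y) to be correct the identity F'(y) - f(y) = 0 must hold.
Check: d/dy[- \frac{m y + 10 \sqrt{4 y^{2} + 1}}{2}] = \frac{- m \sqrt{4 y^{2} + 1} - 40 y}{2 \sqrt{4 y^{2} + 1}}, which equals f(y).

An antiderivative is F(y) = - \frac{m y + 10 \sqrt{4 y^{2} + 1}}{2}.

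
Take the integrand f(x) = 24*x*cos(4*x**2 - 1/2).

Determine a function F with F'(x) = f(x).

An antiderivative is F(x) = 3*sin(4*x**2 - 1/2).

f matches the chain-rule pattern g'(h)*h' with inner function h(x) = 4*x**2 - 1/2; substituting u = h(x) collapses the integral.
Check: d/dx[3*sin(4*x**2 - 1/2)] = 24*x*cos(4*x**2 - 1/2) = f(x).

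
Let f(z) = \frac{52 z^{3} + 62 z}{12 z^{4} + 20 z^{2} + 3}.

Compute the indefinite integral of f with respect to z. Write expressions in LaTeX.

Any candidate F(z) must reproduce f(z) exactly when differentiated.
Check: d/dz[\frac{\log{\left(z^{2} + \frac{3}{2} \right)}}{2} + \frac{5 \log{\left(2 z^{2} + \frac{1}{3} \right)}}{3}] = \frac{52 z^{3} + 62 z}{12 z^{4} + 20 z^{2} + 3} = f(z).

F(z) = \frac{\log{\left(z^{2} + \frac{3}{2} \right)}}{2} + \frac{5 \log{\left(2 z^{2} + \frac{1}{3} \right)}}{3} + C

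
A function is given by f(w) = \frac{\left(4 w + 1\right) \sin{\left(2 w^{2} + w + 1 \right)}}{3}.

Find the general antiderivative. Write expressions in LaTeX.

F(w) = - \frac{\cos{\left(2 w^{2} + w + 1 \right)}}{3} + C

f matches the chain-rule pattern g'(h)*h' with inner function h(w) = 2 w^{2} + w + 1; substituting u = h(w) collapses the integral.
Check: d/dw[- \frac{\cos{\left(2 w^{2} + w + 1 \right)}}{3}] = \frac{4 w \sin{\left(2 w^{2} + w + 1 \right)}}{3} + \frac{\sin{\left(2 w^{2} + w + 1 \right)}}{3}, which equals f(w).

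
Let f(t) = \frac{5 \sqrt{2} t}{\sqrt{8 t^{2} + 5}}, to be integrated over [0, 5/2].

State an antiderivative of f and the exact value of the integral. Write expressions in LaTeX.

The substitution u = 4 t^{2} + \frac{5}{2} works: f is exactly (dF/du)*(du/dt) for that inner function.
F(t) = \frac{5 \sqrt{4 t^{2} + \frac{5}{2}}}{4} is an antiderivative of f.
Check: d/dt[\frac{5 \sqrt{4 t^{2} + \frac{5}{2}}}{4}] = \frac{5 \sqrt{2} t}{\sqrt{8 t^{2} + 5}} = f(t).
F(5/2) = \frac{5 \sqrt{110}}{8}; F(0) = \frac{5 \sqrt{10}}{8}.
Integral = F(5/2) - F(0) = - \frac{5 \sqrt{10}}{8} + \frac{5 \sqrt{110}}{8}.

Antiderivative: F(t) = \frac{5 \sqrt{4 t^{2} + \frac{5}{2}}}{4}; value = - \frac{5 \sqrt{10}}{8} + \frac{5 \sqrt{110}}{8}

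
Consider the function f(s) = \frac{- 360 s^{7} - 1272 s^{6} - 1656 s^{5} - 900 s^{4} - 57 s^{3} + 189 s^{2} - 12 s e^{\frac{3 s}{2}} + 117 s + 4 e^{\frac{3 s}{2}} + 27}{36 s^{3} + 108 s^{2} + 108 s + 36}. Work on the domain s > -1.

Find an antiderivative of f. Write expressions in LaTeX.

Any candidate F(s) must reproduce f(s) exactly when differentiated.
Check: d/ds[- \frac{72 s^{7} + 192 s^{6} + 168 s^{5} + 30 s^{4} - 63 s^{3} - 72 s^{2} - 27 s + 8 e^{\frac{3 s}{2}}}{36 \left(s + 1\right)^{2}}] = \frac{- 360 s^{7} - 1272 s^{6} - 1656 s^{5} - 900 s^{4} - 57 s^{3} + 189 s^{2} - 12 s e^{\frac{3 s}{2}} + 117 s + 4 e^{\frac{3 s}{2}} + 27}{36 s^{3} + 108 s^{2} + 108 s + 36} = f(s).

An antiderivative is F(s) = - \frac{72 s^{7} + 192 s^{6} + 168 s^{5} + 30 s^{4} - 63 s^{3} - 72 s^{2} - 27 s + 8 e^{\frac{3 s}{2}}}{36 \left(s + 1\right)^{2}}.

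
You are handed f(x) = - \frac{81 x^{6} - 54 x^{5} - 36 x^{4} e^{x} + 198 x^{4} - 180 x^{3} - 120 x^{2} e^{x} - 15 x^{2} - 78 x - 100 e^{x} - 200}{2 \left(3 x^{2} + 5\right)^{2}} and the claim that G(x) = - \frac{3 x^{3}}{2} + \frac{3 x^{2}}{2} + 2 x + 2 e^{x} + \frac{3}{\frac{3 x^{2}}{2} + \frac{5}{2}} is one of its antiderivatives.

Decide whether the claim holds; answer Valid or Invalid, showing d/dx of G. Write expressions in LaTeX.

Invalid: d/dx[G] - f = -2, which is not 0.

d/dx[G] = \frac{- 81 x^{6} + 54 x^{5} + 36 x^{4} e^{x} - 234 x^{4} + 180 x^{3} + 120 x^{2} e^{x} - 105 x^{2} + 78 x + 100 e^{x} + 100}{18 x^{4} + 60 x^{2} + 50}
d/dx[G] - f(x) = -2 != 0.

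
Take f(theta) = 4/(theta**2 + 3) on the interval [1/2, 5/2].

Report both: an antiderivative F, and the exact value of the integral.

Recover f(theta) by differentiating a candidate F(theta); any mismatch rules it out.
F(theta) = 4*sqrt(3)*atan(sqrt(3)*theta/3)/3 is an antiderivative of f.
Check: d/dtheta[4*sqrt(3)*atan(sqrt(3)*theta/3)/3] = 4/(theta**2 + 3) = f(theta).
F(5/2) = 4*sqrt(3)*atan(5*sqrt(3)/6)/3; F(1/2) = 4*sqrt(3)*atan(sqrt(3)/6)/3.
Integral = F(5/2) - F(1/2) = -4*sqrt(3)*atan(sqrt(3)/6)/3 + 4*sqrt(3)*atan(5*sqrt(3)/6)/3.

Antiderivative: F(theta) = 4*sqrt(3)*atan(sqrt(3)*theta/3)/3; value = -4*sqrt(3)*atan(sqrt(3)/6)/3 + 4*sqrt(3)*atan(5*sqrt(3)/6)/3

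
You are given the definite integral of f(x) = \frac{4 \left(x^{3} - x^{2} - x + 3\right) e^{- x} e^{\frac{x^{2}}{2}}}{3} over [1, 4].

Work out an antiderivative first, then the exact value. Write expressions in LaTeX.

Recognize the product-rule pattern: f = u'v + uv' with u = \frac{4 x^{2}}{3} - 4, v = e^{\frac{x^{2}}{2} - x}, so integration by parts undoes it.
F(x) = \frac{4 x^{2} e^{- x} e^{\frac{x^{2}}{2}}}{3} - 4 e^{- x} e^{\frac{x^{2}}{2}} is an antiderivative of f.
Check: d/dx[\frac{4 x^{2} e^{- x} e^{\frac{x^{2}}{2}}}{3} - 4 e^{- x} e^{\frac{x^{2}}{2}}] = \frac{\left(4 x^{3} e^{\frac{x^{2}}{2}} - 4 x^{2} e^{\frac{x^{2}}{2}} - 4 x e^{\frac{x^{2}}{2}} + 12 e^{\frac{x^{2}}{2}}\right) e^{- x}}{3}, which equals f(x).
F(4) = \frac{52 e^{4}}{3}; F(1) = - \frac{8}{3 e^{\frac{1}{2}}}.
Integral = F(4) - F(1) = \frac{8}{3 e^{\frac{1}{2}}} + \frac{52 e^{4}}{3}.

Antiderivative: F(x) = \frac{4 x^{2} e^{- x} e^{\frac{x^{2}}{2}}}{3} - 4 e^{- x} e^{\frac{x^{2}}{2}}; value = \frac{8}{3 e^{\frac{1}{2}}} + \frac{52 e^{4}}{3}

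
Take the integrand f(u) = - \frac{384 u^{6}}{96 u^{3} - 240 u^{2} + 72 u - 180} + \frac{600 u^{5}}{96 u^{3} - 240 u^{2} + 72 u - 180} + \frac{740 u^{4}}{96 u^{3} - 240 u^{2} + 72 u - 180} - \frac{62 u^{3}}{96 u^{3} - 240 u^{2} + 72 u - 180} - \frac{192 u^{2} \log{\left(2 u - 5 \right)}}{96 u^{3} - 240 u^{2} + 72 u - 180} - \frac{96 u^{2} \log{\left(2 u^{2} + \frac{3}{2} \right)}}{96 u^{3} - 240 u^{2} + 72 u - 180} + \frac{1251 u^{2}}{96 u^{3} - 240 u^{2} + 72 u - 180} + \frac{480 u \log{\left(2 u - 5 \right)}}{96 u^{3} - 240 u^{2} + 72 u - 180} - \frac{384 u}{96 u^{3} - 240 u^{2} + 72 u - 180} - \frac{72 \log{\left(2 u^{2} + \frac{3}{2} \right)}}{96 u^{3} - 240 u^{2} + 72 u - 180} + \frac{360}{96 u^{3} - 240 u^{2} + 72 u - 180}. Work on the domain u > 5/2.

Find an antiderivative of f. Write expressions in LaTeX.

The integrand splits into summands that can be handled one at a time.
Check: d/du[\frac{- 12 u^{4} - 15 u^{3} + 8 u^{2} - 24 u - 12 \log{\left(2 u - 5 \right)} \log{\left(2 u^{2} + \frac{3}{2} \right)} - 20}{12}] = \frac{- 384 u^{6} + 600 u^{5} + 740 u^{4} - 62 u^{3} - 192 u^{2} \log{\left(2 u - 5 \right)} - 96 u^{2} \log{\left(2 u^{2} + \frac{3}{2} \right)} + 1251 u^{2} + 480 u \log{\left(2 u - 5 \right)} - 384 u - 72 \log{\left(2 u^{2} + \frac{3}{2} \right)} + 360}{96 u^{3} - 240 u^{2} + 72 u - 180}, which equals f(u).

An antiderivative is F(u) = \frac{- 12 u^{4} - 15 u^{3} + 8 u^{2} - 24 u - 12 \log{\left(2 u - 5 \right)} \log{\left(2 u^{2} + \frac{3}{2} \right)} - 20}{12}.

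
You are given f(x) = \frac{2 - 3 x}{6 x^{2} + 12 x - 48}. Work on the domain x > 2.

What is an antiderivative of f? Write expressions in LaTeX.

Factor the denominator (6 \left(x - 2\right) \left(x + 4\right)) and decompose: f = - \frac{7}{18 \left(x + 4\right)} - \frac{1}{9 \left(x - 2\right)}; each piece integrates to a log, atan, or power term.
Check: d/dx[- \frac{2 \log{\left(x - 2 \right)} + 7 \log{\left(x + 4 \right)}}{18}] = \frac{2 - 3 x}{6 x^{2} + 12 x - 48} = f(x).

An antiderivative is F(x) = - \frac{2 \log{\left(x - 2 \right)} + 7 \log{\left(x + 4 \right)}}{18}.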